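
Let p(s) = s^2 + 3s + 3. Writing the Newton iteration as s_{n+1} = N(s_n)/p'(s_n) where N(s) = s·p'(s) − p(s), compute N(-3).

6

p'(s) = 2s + 3.
N(s) = s·p'(s) − p(s) = s·(2s + 3) − (s^2 + 3s + 3) = s^2 − 3.
N(-3) = 6.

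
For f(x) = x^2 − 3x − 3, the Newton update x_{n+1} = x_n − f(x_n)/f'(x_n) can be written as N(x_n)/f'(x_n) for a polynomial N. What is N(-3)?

f'(x) = 2x − 3.
N(x) = x·f'(x) − f(x) = x·(2x − 3) − (x^2 − 3x − 3) = x^2 + 3.
N(-3) = 12.

12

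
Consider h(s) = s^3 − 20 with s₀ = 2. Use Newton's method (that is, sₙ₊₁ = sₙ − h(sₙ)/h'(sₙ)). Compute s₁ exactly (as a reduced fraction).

3

h'(s) = 3s^2.
h(2) = −12, h'(2) = 12, so s₁ = 2 − (−12)/12 = 3.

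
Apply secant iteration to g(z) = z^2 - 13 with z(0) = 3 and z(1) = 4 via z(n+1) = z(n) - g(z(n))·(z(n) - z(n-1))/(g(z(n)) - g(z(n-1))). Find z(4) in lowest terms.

4799/1331

g(3) = -4, g(4) = 3. z(2) = 4 - 3·(4 - 3)/(3 - (-4)) = 25/7.
g(4) = 3, g(25/7) = -12/49. z(3) = (25/7) - (-12/49)·((25/7) - 4)/((-12/49) - 3) = 191/53.
g(25/7) = -12/49, g(191/53) = -36/2809. z(4) = (191/53) - (-36/2809)·((191/53) - (25/7))/((-36/2809) - (-12/49)) = 4799/1331.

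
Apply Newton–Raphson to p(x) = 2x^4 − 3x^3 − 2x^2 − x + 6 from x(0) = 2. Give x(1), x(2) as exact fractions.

p'(x) = 8x^3 − 9x^2 − 4x − 1.
p(2) = 4, p'(2) = 19, so x(1) = 2 − 4/19 = 34/19.
p(34/19) = 146432/130321, p'(34/19) = 60801/6859, so x(2) = (34/19) − (146432/130321)/(60801/6859) = 147754/88863.

x(1) = 34/19, x(2) = 147754/88863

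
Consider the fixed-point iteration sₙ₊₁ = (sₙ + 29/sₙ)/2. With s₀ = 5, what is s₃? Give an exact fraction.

528527/98145

s₁ = (5 + 29/5)/2 = 27/5.
s₂ = (27/5 + 29/(27/5))/2 = 727/135.
s₃ = (727/135 + 29/(727/135))/2 = 528527/98145.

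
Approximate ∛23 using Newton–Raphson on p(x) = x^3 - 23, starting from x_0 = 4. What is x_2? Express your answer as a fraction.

4714759/1641672

p'(x) = 3x^2.
p(4) = 41, p'(4) = 48, so x_1 = 4 - 41/48 = 151/48.
p(151/48) = 899335/110592, p'(151/48) = 22801/768, so x_2 = (151/48) - (899335/110592)/(22801/768) = 4714759/1641672.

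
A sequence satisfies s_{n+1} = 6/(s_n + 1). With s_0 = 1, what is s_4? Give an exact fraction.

s_1 = 6/(1 + 1) = 3.
s_2 = 6/(3 + 1) = 3/2.
s_3 = 6/(3/2 + 1) = 12/5.
s_4 = 6/(12/5 + 1) = 30/17.

30/17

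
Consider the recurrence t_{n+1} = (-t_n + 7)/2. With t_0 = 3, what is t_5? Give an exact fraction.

t_1 = (-3 + 7)/2 = 2.
t_2 = (-2 + 7)/2 = 5/2.
t_3 = (-(5/2) + 7)/2 = 9/4.
t_4 = (-(9/4) + 7)/2 = 19/8.
t_5 = (-(19/8) + 7)/2 = 37/16.

37/16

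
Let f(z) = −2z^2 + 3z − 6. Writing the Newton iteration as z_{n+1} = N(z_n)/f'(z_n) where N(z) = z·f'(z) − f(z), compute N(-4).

f'(z) = −4z + 3.
N(z) = z·f'(z) − f(z) = z·(−4z + 3) − (−2z^2 + 3z − 6) = −2z^2 + 6.
N(-4) = −26.

−26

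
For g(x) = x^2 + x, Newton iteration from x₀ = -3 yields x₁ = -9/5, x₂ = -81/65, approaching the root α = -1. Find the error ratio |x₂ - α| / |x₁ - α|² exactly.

5/13

x₁ - α = -9/5 - (-1) = -9/5 + 1 = -4/5, so |x₁ - α| = 4/5.
x₂ - α = -81/65 - (-1) = -81/65 + 1 = -16/65, so |x₂ - α| = 16/65.
|x₁ - α|² = 16/25.
Ratio = (16/65) / (16/25) = 5/13.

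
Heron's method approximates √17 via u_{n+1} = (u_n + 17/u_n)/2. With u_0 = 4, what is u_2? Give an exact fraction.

2177/528

u_1 = (4 + 17/4)/2 = 33/8.
u_2 = (33/8 + 17/(33/8))/2 = 2177/528.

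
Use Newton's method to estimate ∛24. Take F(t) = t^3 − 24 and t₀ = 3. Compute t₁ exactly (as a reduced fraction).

26/9

F'(t) = 3t^2.
F(3) = 3, F'(3) = 27, so t₁ = 3 − 3/27 = 26/9.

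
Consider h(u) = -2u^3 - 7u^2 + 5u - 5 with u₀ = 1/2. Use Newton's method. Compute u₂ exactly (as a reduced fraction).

h'(u) = -6u^2 - 14u + 5.
h(1/2) = -9/2, h'(1/2) = -7/2, so u₁ = (1/2) - (-9/2)/(-7/2) = -11/14.
h(-11/14) = -4212/343, h'(-11/14) = 1205/98, so u₂ = (-11/14) - (-4212/343)/(1205/98) = 3593/16870.

3593/16870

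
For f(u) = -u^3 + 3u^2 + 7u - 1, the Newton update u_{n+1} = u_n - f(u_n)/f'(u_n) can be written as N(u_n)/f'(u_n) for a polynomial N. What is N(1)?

f'(u) = -3u^2 + 6u + 7.
N(u) = u·f'(u) - f(u) = u·(-3u^2 + 6u + 7) - (-u^3 + 3u^2 + 7u - 1) = -2u^3 + 3u^2 + 1.
N(1) = 2.

2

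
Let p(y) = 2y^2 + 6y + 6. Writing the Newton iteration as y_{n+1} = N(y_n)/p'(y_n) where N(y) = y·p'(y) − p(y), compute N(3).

p'(y) = 4y + 6.
N(y) = y·p'(y) − p(y) = y·(4y + 6) − (2y^2 + 6y + 6) = 2y^2 − 6.
N(3) = 12.

12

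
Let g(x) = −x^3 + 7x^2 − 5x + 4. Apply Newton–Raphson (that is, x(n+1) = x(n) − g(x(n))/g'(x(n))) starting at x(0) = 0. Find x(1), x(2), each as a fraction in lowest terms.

x(1) = 4/5, x(2) = −68/535

g'(x) = −3x^2 + 14x − 5.
g(0) = 4, g'(0) = −5, so x(1) = 0 − 4/(−5) = 4/5.
g(4/5) = 496/125, g'(4/5) = 107/25, so x(2) = (4/5) − (496/125)/(107/25) = −68/535.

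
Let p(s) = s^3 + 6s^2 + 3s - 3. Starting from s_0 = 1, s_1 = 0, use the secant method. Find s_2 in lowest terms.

p(1) = 7, p(0) = -3. s_2 = 0 - (-3)·(0 - 1)/((-3) - 7) = 3/10.

3/10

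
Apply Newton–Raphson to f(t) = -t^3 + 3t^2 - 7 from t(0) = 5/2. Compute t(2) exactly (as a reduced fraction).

24109/7920

f'(t) = -3t^2 + 6t.
f(5/2) = -31/8, f'(5/2) = -15/4, so t(1) = (5/2) - (-31/8)/(-15/4) = 22/15.
f(22/15) = -12493/3375, f'(22/15) = 176/75, so t(2) = (22/15) - (-12493/3375)/(176/75) = 24109/7920.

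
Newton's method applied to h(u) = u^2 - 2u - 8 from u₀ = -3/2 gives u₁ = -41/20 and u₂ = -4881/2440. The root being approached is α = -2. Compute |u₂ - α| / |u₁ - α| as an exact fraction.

u₁ - α = -41/20 - (-2) = -41/20 + 2 = -1/20, so |u₁ - α| = 1/20.
u₂ - α = -4881/2440 - (-2) = -4881/2440 + 2 = -1/2440, so |u₂ - α| = 1/2440.
Ratio = (1/2440) / (1/20) = 1/122.

1/122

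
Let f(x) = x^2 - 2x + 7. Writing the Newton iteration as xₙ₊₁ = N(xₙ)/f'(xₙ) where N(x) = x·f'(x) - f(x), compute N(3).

2

f'(x) = 2x - 2.
N(x) = x·f'(x) - f(x) = x·(2x - 2) - (x^2 - 2x + 7) = x^2 - 7.
N(3) = 2.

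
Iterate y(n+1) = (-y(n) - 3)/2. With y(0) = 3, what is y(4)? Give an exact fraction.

-3/4

y(1) = (-3 - 3)/2 = -3.
y(2) = (-(-3) - 3)/2 = 0.
y(3) = (-0 - 3)/2 = -3/2.
y(4) = (-(-3/2) - 3)/2 = -3/4.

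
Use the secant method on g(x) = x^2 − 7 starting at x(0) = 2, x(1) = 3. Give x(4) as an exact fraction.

g(2) = −3, g(3) = 2. x(2) = 3 − 2·(3 − 2)/(2 − (−3)) = 13/5.
g(3) = 2, g(13/5) = −6/25. x(3) = (13/5) − (−6/25)·((13/5) − 3)/((−6/25) − 2) = 37/14.
g(13/5) = −6/25, g(37/14) = −3/196. x(4) = (37/14) − (−3/196)·((37/14) − (13/5))/((−3/196) − (−6/25)) = 971/367.

971/367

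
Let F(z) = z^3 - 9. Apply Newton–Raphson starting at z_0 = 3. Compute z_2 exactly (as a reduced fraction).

F'(z) = 3z^2.
F(3) = 18, F'(3) = 27, so z_1 = 3 - 18/27 = 7/3.
F(7/3) = 100/27, F'(7/3) = 49/3, so z_2 = (7/3) - (100/27)/(49/3) = 929/441.

929/441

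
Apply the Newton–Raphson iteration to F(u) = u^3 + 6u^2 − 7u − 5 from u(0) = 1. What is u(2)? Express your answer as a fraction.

7533/5228

F'(u) = 3u^2 + 12u − 7.
F(1) = −5, F'(1) = 8, so u(1) = 1 − (−5)/8 = 13/8.
F(13/8) = 1925/512, F'(13/8) = 1307/64, so u(2) = (13/8) − (1925/512)/(1307/64) = 7533/5228.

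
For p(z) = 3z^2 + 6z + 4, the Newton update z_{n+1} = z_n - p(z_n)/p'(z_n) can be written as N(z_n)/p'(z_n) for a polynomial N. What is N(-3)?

23

p'(z) = 6z + 6.
N(z) = z·p'(z) - p(z) = z·(6z + 6) - (3z^2 + 6z + 4) = 3z^2 - 4.
N(-3) = 23.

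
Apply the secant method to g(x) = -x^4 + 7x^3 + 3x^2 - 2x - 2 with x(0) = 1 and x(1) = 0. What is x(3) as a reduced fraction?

g(1) = 5, g(0) = -2. x(2) = 0 - (-2)·(0 - 1)/((-2) - 5) = 2/7.
g(0) = -2, g(2/7) = -5210/2401. x(3) = (2/7) - (-5210/2401)·((2/7) - 0)/((-5210/2401) - (-2)) = -343/102.

-343/102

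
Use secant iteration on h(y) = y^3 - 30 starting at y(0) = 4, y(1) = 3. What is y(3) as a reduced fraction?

39340/12657

h(4) = 34, h(3) = -3. y(2) = 3 - (-3)·(3 - 4)/((-3) - 34) = 114/37.
h(3) = -3, h(114/37) = -38046/50653. y(3) = (114/37) - (-38046/50653)·((114/37) - 3)/((-38046/50653) - (-3)) = 39340/12657.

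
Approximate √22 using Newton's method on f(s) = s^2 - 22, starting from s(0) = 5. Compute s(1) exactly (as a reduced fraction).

f'(s) = 2s.
f(5) = 3, f'(5) = 10, so s(1) = 5 - 3/10 = 47/10.

47/10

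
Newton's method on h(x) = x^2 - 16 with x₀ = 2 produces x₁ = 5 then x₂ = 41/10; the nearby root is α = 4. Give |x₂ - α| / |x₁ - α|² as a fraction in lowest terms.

1/10

x₁ - α = 5 - 4 = 1, so |x₁ - α| = 1.
x₂ - α = 41/10 - 4 = 1/10, so |x₂ - α| = 1/10.
|x₁ - α|² = 1.
Ratio = (1/10) / 1 = 1/10.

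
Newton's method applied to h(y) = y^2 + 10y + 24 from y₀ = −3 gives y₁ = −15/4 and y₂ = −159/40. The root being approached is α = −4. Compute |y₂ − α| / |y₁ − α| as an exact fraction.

1/10

y₁ − α = −15/4 − (−4) = −15/4 + 4 = 1/4, so |y₁ − α| = 1/4.
y₂ − α = −159/40 − (−4) = −159/40 + 4 = 1/40, so |y₂ − α| = 1/40.
Ratio = (1/40) / (1/4) = 1/10.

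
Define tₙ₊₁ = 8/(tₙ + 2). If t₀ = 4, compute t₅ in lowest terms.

t₁ = 8/(4 + 2) = 4/3.
t₂ = 8/(4/3 + 2) = 12/5.
t₃ = 8/(12/5 + 2) = 20/11.
t₄ = 8/(20/11 + 2) = 44/21.
t₅ = 8/(44/21 + 2) = 84/43.

84/43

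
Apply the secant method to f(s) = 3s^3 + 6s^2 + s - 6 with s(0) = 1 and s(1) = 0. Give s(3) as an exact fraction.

f(1) = 4, f(0) = -6. s(2) = 0 - (-6)·(0 - 1)/((-6) - 4) = 3/5.
f(0) = -6, f(3/5) = -324/125. s(3) = (3/5) - (-324/125)·((3/5) - 0)/((-324/125) - (-6)) = 75/71.

75/71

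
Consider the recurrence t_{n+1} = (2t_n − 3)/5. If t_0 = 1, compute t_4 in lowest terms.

−593/625

t_1 = (2·1 − 3)/5 = −1/5.
t_2 = (2·(−1/5) − 3)/5 = −17/25.
t_3 = (2·(−17/25) − 3)/5 = −109/125.
t_4 = (2·(−109/125) − 3)/5 = −593/625.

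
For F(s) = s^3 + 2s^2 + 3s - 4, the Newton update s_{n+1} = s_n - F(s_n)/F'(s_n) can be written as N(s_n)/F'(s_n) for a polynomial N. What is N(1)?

8

F'(s) = 3s^2 + 4s + 3.
N(s) = s·F'(s) - F(s) = s·(3s^2 + 4s + 3) - (s^3 + 2s^2 + 3s - 4) = 2s^3 + 2s^2 + 4.
N(1) = 8.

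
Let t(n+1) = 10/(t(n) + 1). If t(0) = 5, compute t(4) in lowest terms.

190/59

t(1) = 10/(5 + 1) = 5/3.
t(2) = 10/(5/3 + 1) = 15/4.
t(3) = 10/(15/4 + 1) = 40/19.
t(4) = 10/(40/19 + 1) = 190/59.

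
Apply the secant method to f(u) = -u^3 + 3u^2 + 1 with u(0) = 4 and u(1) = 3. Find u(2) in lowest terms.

49/16

f(4) = -15, f(3) = 1. u(2) = 3 - 1·(3 - 4)/(1 - (-15)) = 49/16.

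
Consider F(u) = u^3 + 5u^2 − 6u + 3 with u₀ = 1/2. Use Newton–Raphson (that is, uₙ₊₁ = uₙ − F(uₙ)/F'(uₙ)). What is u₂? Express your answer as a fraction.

203/54

F'(u) = 3u^2 + 10u − 6.
F(1/2) = 11/8, F'(1/2) = −1/4, so u₁ = (1/2) − (11/8)/(−1/4) = 6.
F(6) = 363, F'(6) = 162, so u₂ = 6 − 363/162 = 203/54.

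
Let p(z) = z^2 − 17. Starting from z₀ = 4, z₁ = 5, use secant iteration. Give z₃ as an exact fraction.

169/41

p(4) = −1, p(5) = 8. z₂ = 5 − 8·(5 − 4)/(8 − (−1)) = 37/9.
p(5) = 8, p(37/9) = −8/81. z₃ = (37/9) − (−8/81)·((37/9) − 5)/((−8/81) − 8) = 169/41.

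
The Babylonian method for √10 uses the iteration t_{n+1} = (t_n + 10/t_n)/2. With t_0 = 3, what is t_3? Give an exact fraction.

1039681/328776

t_1 = (3 + 10/3)/2 = 19/6.
t_2 = (19/6 + 10/(19/6))/2 = 721/228.
t_3 = (721/228 + 10/(721/228))/2 = 1039681/328776.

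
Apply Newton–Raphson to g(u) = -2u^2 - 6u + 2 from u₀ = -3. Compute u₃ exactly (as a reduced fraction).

-12970/3927

g'(u) = -4u - 6.
g(-3) = 2, g'(-3) = 6, so u₁ = (-3) - 2/6 = -10/3.
g(-10/3) = -2/9, g'(-10/3) = 22/3, so u₂ = (-10/3) - (-2/9)/(22/3) = -109/33.
g(-109/33) = -2/1089, g'(-109/33) = 238/33, so u₃ = (-109/33) - (-2/1089)/(238/33) = -12970/3927.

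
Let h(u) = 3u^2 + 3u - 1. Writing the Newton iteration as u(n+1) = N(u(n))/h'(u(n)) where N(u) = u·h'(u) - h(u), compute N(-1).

h'(u) = 6u + 3.
N(u) = u·h'(u) - h(u) = u·(6u + 3) - (3u^2 + 3u - 1) = 3u^2 + 1.
N(-1) = 4.

4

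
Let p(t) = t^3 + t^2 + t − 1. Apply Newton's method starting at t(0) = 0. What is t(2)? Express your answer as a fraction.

p'(t) = 3t^2 + 2t + 1.
p(0) = −1, p'(0) = 1, so t(1) = 0 − (−1)/1 = 1.
p(1) = 2, p'(1) = 6, so t(2) = 1 − 2/6 = 2/3.

2/3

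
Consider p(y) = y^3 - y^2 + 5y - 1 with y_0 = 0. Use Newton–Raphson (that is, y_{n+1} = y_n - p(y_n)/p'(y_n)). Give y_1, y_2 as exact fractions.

y_1 = 1/5, y_2 = 61/295

p'(y) = 3y^2 - 2y + 5.
p(0) = -1, p'(0) = 5, so y_1 = 0 - (-1)/5 = 1/5.
p(1/5) = -4/125, p'(1/5) = 118/25, so y_2 = (1/5) - (-4/125)/(118/25) = 61/295.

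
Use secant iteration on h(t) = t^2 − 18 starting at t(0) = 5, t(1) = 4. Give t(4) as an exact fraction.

11960/2819

h(5) = 7, h(4) = −2. t(2) = 4 − (−2)·(4 − 5)/((−2) − 7) = 38/9.
h(4) = −2, h(38/9) = −14/81. t(3) = (38/9) − (−14/81)·((38/9) − 4)/((−14/81) − (−2)) = 157/37.
h(38/9) = −14/81, h(157/37) = 7/1369. t(4) = (157/37) − (7/1369)·((157/37) − (38/9))/((7/1369) − (−14/81)) = 11960/2819.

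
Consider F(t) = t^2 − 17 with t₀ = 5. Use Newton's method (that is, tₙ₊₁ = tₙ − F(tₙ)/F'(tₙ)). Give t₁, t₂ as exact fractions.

t₁ = 21/5, t₂ = 433/105

F'(t) = 2t.
F(5) = 8, F'(5) = 10, so t₁ = 5 − 8/10 = 21/5.
F(21/5) = 16/25, F'(21/5) = 42/5, so t₂ = (21/5) − (16/25)/(42/5) = 433/105.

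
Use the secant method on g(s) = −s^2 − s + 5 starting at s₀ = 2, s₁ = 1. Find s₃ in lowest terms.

9/5

g(2) = −1, g(1) = 3. s₂ = 1 − 3·(1 − 2)/(3 − (−1)) = 7/4.
g(1) = 3, g(7/4) = 3/16. s₃ = (7/4) − (3/16)·((7/4) − 1)/((3/16) − 3) = 9/5.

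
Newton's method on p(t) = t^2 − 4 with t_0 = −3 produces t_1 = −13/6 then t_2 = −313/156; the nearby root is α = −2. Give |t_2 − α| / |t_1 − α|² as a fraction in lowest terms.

t_1 − α = −13/6 − (−2) = −13/6 + 2 = −1/6, so |t_1 − α| = 1/6.
t_2 − α = −313/156 − (−2) = −313/156 + 2 = −1/156, so |t_2 − α| = 1/156.
|t_1 − α|² = 1/36.
Ratio = (1/156) / (1/36) = 3/13.

3/13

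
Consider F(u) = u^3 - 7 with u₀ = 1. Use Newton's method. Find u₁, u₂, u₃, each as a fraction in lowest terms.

u₁ = 3, u₂ = 61/27, u₃ = 591743/301401

F'(u) = 3u^2.
F(1) = -6, F'(1) = 3, so u₁ = 1 - (-6)/3 = 3.
F(3) = 20, F'(3) = 27, so u₂ = 3 - 20/27 = 61/27.
F(61/27) = 89200/19683, F'(61/27) = 3721/243, so u₃ = (61/27) - (89200/19683)/(3721/243) = 591743/301401.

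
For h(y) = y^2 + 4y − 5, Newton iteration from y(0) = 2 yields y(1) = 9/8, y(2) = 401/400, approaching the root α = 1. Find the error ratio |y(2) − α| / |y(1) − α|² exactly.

4/25

y(1) − α = 9/8 − 1 = 1/8, so |y(1) − α| = 1/8.
y(2) − α = 401/400 − 1 = 1/400, so |y(2) − α| = 1/400.
|y(1) − α|² = 1/64.
Ratio = (1/400) / (1/64) = 4/25.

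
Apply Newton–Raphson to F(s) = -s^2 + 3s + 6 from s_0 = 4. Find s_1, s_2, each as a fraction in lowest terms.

s_1 = 22/5, s_2 = 634/145

F'(s) = -2s + 3.
F(4) = 2, F'(4) = -5, so s_1 = 4 - 2/(-5) = 22/5.
F(22/5) = -4/25, F'(22/5) = -29/5, so s_2 = (22/5) - (-4/25)/(-29/5) = 634/145.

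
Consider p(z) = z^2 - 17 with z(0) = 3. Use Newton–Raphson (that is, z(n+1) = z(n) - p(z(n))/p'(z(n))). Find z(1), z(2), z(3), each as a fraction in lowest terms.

p'(z) = 2z.
p(3) = -8, p'(3) = 6, so z(1) = 3 - (-8)/6 = 13/3.
p(13/3) = 16/9, p'(13/3) = 26/3, so z(2) = (13/3) - (16/9)/(26/3) = 161/39.
p(161/39) = 64/1521, p'(161/39) = 322/39, so z(3) = (161/39) - (64/1521)/(322/39) = 25889/6279.

z(1) = 13/3, z(2) = 161/39, z(3) = 25889/6279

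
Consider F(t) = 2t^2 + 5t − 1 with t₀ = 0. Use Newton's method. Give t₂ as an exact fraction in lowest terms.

F'(t) = 4t + 5.
F(0) = −1, F'(0) = 5, so t₁ = 0 − (−1)/5 = 1/5.
F(1/5) = 2/25, F'(1/5) = 29/5, so t₂ = (1/5) − (2/25)/(29/5) = 27/145.

27/145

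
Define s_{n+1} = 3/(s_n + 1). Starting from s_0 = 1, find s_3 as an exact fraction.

s_1 = 3/(1 + 1) = 3/2.
s_2 = 3/(3/2 + 1) = 6/5.
s_3 = 3/(6/5 + 1) = 15/11.

15/11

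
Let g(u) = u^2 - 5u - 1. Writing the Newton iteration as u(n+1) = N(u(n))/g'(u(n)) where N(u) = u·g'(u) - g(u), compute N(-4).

17

g'(u) = 2u - 5.
N(u) = u·g'(u) - g(u) = u·(2u - 5) - (u^2 - 5u - 1) = u^2 + 1.
N(-4) = 17.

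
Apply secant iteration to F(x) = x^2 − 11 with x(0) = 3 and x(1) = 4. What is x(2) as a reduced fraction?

F(3) = −2, F(4) = 5. x(2) = 4 − 5·(4 − 3)/(5 − (−2)) = 23/7.

23/7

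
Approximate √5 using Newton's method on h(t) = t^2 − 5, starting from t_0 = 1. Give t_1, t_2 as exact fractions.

h'(t) = 2t.
h(1) = −4, h'(1) = 2, so t_1 = 1 − (−4)/2 = 3.
h(3) = 4, h'(3) = 6, so t_2 = 3 − 4/6 = 7/3.

t_1 = 3, t_2 = 7/3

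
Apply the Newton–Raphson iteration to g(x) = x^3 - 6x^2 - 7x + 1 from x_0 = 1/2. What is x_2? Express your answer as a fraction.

140005/1070944

g'(x) = 3x^2 - 12x - 7.
g(1/2) = -31/8, g'(1/2) = -49/4, so x_1 = (1/2) - (-31/8)/(-49/4) = 9/49.
g(9/49) = -56699/117649, g'(9/49) = -21856/2401, so x_2 = (9/49) - (-56699/117649)/(-21856/2401) = 140005/1070944.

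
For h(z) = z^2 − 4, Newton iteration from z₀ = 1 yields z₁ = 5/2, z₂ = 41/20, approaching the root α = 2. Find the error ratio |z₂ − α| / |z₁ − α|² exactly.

1/5

z₁ − α = 5/2 − 2 = 1/2, so |z₁ − α| = 1/2.
z₂ − α = 41/20 − 2 = 1/20, so |z₂ − α| = 1/20.
|z₁ − α|² = 1/4.
Ratio = (1/20) / (1/4) = 1/5.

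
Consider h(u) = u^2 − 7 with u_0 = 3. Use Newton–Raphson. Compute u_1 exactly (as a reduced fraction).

h'(u) = 2u.
h(3) = 2, h'(3) = 6, so u_1 = 3 − 2/6 = 8/3.

8/3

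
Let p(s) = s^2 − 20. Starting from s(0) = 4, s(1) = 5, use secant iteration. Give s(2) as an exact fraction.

40/9

p(4) = −4, p(5) = 5. s(2) = 5 − 5·(5 − 4)/(5 − (−4)) = 40/9.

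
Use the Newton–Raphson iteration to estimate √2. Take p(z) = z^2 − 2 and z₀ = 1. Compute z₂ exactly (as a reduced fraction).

17/12

p'(z) = 2z.
p(1) = −1, p'(1) = 2, so z₁ = 1 − (−1)/2 = 3/2.
p(3/2) = 1/4, p'(3/2) = 3, so z₂ = (3/2) − (1/4)/3 = 17/12.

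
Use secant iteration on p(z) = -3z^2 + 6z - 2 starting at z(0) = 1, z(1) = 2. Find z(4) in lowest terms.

p(1) = 1, p(2) = -2. z(2) = 2 - (-2)·(2 - 1)/((-2) - 1) = 4/3.
p(2) = -2, p(4/3) = 2/3. z(3) = (4/3) - (2/3)·((4/3) - 2)/((2/3) - (-2)) = 3/2.
p(4/3) = 2/3, p(3/2) = 1/4. z(4) = (3/2) - (1/4)·((3/2) - (4/3))/((1/4) - (2/3)) = 8/5.

8/5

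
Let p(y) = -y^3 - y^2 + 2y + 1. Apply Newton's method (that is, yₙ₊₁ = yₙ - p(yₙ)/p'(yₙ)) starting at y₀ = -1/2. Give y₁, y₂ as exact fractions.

y₁ = -4/9, y₂ = -745/1674

p'(y) = -3y^2 - 2y + 2.
p(-1/2) = -1/8, p'(-1/2) = 9/4, so y₁ = (-1/2) - (-1/8)/(9/4) = -4/9.
p(-4/9) = 1/729, p'(-4/9) = 62/27, so y₂ = (-4/9) - (1/729)/(62/27) = -745/1674.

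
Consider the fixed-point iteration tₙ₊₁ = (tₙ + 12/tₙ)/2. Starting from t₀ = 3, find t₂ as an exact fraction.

t₁ = (3 + 12/3)/2 = 7/2.
t₂ = (7/2 + 12/(7/2))/2 = 97/28.

97/28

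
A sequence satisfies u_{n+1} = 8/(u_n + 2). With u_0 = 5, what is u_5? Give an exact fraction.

188/97

u_1 = 8/(5 + 2) = 8/7.
u_2 = 8/(8/7 + 2) = 28/11.
u_3 = 8/(28/11 + 2) = 44/25.
u_4 = 8/(44/25 + 2) = 100/47.
u_5 = 8/(100/47 + 2) = 188/97.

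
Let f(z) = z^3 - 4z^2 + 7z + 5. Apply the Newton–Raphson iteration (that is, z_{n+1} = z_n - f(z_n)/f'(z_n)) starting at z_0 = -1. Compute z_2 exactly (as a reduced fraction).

-20267/37935

f'(z) = 3z^2 - 8z + 7.
f(-1) = -7, f'(-1) = 18, so z_1 = (-1) - (-7)/18 = -11/18.
f(-11/18) = -5831/5832, f'(-11/18) = 1405/108, so z_2 = (-11/18) - (-5831/5832)/(1405/108) = -20267/37935.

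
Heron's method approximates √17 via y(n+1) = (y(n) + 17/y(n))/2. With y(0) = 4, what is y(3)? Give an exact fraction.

y(1) = (4 + 17/4)/2 = 33/8.
y(2) = (33/8 + 17/(33/8))/2 = 2177/528.
y(3) = (2177/528 + 17/(2177/528))/2 = 9478657/2298912.

9478657/2298912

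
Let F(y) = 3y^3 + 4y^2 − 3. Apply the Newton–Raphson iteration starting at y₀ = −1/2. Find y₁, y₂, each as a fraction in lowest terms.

F'(y) = 9y^2 + 8y.
F(−1/2) = −19/8, F'(−1/2) = −7/4, so y₁ = (−1/2) − (−19/8)/(−7/4) = −13/7.
F(−13/7) = −2888/343, F'(−13/7) = 793/49, so y₂ = (−13/7) − (−2888/343)/(793/49) = −7421/5551.

y₁ = −13/7, y₂ = −7421/5551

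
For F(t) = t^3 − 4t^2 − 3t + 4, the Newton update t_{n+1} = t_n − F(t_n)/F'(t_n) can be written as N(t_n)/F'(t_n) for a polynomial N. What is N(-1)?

−10

F'(t) = 3t^2 − 8t − 3.
N(t) = t·F'(t) − F(t) = t·(3t^2 − 8t − 3) − (t^3 − 4t^2 − 3t + 4) = 2t^3 − 4t^2 − 4.
N(-1) = −10.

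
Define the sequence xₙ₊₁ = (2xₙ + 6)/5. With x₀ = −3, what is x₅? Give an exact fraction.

1218/625

x₁ = (2·(−3) + 6)/5 = 0.
x₂ = (2·0 + 6)/5 = 6/5.
x₃ = (2·(6/5) + 6)/5 = 42/25.
x₄ = (2·(42/25) + 6)/5 = 234/125.
x₅ = (2·(234/125) + 6)/5 = 1218/625.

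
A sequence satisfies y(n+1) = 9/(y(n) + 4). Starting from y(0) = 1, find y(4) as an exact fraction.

y(1) = 9/(1 + 4) = 9/5.
y(2) = 9/(9/5 + 4) = 45/29.
y(3) = 9/(45/29 + 4) = 261/161.
y(4) = 9/(261/161 + 4) = 1449/905.

1449/905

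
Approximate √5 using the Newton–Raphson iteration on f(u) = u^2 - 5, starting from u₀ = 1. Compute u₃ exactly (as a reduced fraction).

f'(u) = 2u.
f(1) = -4, f'(1) = 2, so u₁ = 1 - (-4)/2 = 3.
f(3) = 4, f'(3) = 6, so u₂ = 3 - 4/6 = 7/3.
f(7/3) = 4/9, f'(7/3) = 14/3, so u₃ = (7/3) - (4/9)/(14/3) = 47/21.

47/21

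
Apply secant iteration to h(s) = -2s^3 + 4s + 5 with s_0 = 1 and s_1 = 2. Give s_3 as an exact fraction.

h(1) = 7, h(2) = -3. s_2 = 2 - (-3)·(2 - 1)/((-3) - 7) = 17/10.
h(2) = -3, h(17/10) = 987/500. s_3 = (17/10) - (987/500)·((17/10) - 2)/((987/500) - (-3)) = 1508/829.

1508/829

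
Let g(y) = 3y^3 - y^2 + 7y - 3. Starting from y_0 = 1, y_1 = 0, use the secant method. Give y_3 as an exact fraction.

3/7

g(1) = 6, g(0) = -3. y_2 = 0 - (-3)·(0 - 1)/((-3) - 6) = 1/3.
g(0) = -3, g(1/3) = -2/3. y_3 = (1/3) - (-2/3)·((1/3) - 0)/((-2/3) - (-3)) = 3/7.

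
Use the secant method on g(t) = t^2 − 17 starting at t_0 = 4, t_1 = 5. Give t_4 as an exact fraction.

6263/1519

g(4) = −1, g(5) = 8. t_2 = 5 − 8·(5 − 4)/(8 − (−1)) = 37/9.
g(5) = 8, g(37/9) = −8/81. t_3 = (37/9) − (−8/81)·((37/9) − 5)/((−8/81) − 8) = 169/41.
g(37/9) = −8/81, g(169/41) = −16/1681. t_4 = (169/41) − (−16/1681)·((169/41) − (37/9))/((−16/1681) − (−8/81)) = 6263/1519.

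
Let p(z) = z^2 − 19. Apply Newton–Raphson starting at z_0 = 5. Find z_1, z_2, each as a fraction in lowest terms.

z_1 = 22/5, z_2 = 959/220

p'(z) = 2z.
p(5) = 6, p'(5) = 10, so z_1 = 5 − 6/10 = 22/5.
p(22/5) = 9/25, p'(22/5) = 44/5, so z_2 = (22/5) − (9/25)/(44/5) = 959/220.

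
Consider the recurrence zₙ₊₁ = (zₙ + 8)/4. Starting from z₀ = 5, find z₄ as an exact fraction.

z₁ = (5 + 8)/4 = 13/4.
z₂ = ((13/4) + 8)/4 = 45/16.
z₃ = ((45/16) + 8)/4 = 173/64.
z₄ = ((173/64) + 8)/4 = 685/256.

685/256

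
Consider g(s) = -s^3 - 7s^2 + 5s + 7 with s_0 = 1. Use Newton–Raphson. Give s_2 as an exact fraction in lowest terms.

653/513

g'(s) = -3s^2 - 14s + 5.
g(1) = 4, g'(1) = -12, so s_1 = 1 - 4/(-12) = 4/3.
g(4/3) = -31/27, g'(4/3) = -19, so s_2 = (4/3) - (-31/27)/(-19) = 653/513.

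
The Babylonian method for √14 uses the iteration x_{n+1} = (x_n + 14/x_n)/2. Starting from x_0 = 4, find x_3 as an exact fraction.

403201/107760

x_1 = (4 + 14/4)/2 = 15/4.
x_2 = (15/4 + 14/(15/4))/2 = 449/120.
x_3 = (449/120 + 14/(449/120))/2 = 403201/107760.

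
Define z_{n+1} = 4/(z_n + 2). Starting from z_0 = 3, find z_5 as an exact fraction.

z_1 = 4/(3 + 2) = 4/5.
z_2 = 4/(4/5 + 2) = 10/7.
z_3 = 4/(10/7 + 2) = 7/6.
z_4 = 4/(7/6 + 2) = 24/19.
z_5 = 4/(24/19 + 2) = 38/31.

38/31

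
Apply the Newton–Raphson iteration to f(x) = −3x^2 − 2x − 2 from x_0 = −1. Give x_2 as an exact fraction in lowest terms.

f'(x) = −6x − 2.
f(−1) = −3, f'(−1) = 4, so x_1 = (−1) − (−3)/4 = −1/4.
f(−1/4) = −27/16, f'(−1/4) = −1/2, so x_2 = (−1/4) − (−27/16)/(−1/2) = −29/8.

−29/8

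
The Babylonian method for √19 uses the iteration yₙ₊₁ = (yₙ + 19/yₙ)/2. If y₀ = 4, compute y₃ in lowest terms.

11916881/2733920

y₁ = (4 + 19/4)/2 = 35/8.
y₂ = (35/8 + 19/(35/8))/2 = 2441/560.
y₃ = (2441/560 + 19/(2441/560))/2 = 11916881/2733920.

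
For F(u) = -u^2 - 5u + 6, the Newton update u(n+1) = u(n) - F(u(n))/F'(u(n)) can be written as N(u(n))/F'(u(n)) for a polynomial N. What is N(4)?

-22

F'(u) = -2u - 5.
N(u) = u·F'(u) - F(u) = u·(-2u - 5) - (-u^2 - 5u + 6) = -u^2 - 6.
N(4) = -22.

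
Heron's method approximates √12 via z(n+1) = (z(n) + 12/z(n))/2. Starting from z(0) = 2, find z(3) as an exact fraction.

z(1) = (2 + 12/2)/2 = 4.
z(2) = (4 + 12/4)/2 = 7/2.
z(3) = (7/2 + 12/(7/2))/2 = 97/28.

97/28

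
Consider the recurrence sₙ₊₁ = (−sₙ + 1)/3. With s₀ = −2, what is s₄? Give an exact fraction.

s₁ = (−(−2) + 1)/3 = 1.
s₂ = (−1 + 1)/3 = 0.
s₃ = (−0 + 1)/3 = 1/3.
s₄ = (−(1/3) + 1)/3 = 2/9.

2/9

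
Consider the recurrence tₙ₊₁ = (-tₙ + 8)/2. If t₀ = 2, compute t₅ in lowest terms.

43/16

t₁ = (-2 + 8)/2 = 3.
t₂ = (-3 + 8)/2 = 5/2.
t₃ = (-(5/2) + 8)/2 = 11/4.
t₄ = (-(11/4) + 8)/2 = 21/8.
t₅ = (-(21/8) + 8)/2 = 43/16.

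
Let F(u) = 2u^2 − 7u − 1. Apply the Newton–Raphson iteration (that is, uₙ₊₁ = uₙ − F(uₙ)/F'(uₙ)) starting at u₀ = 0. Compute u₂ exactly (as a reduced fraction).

−51/371

F'(u) = 4u − 7.
F(0) = −1, F'(0) = −7, so u₁ = 0 − (−1)/(−7) = −1/7.
F(−1/7) = 2/49, F'(−1/7) = −53/7, so u₂ = (−1/7) − (2/49)/(−53/7) = −51/371.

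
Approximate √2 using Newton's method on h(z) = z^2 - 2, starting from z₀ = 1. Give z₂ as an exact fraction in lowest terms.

17/12

h'(z) = 2z.
h(1) = -1, h'(1) = 2, so z₁ = 1 - (-1)/2 = 3/2.
h(3/2) = 1/4, h'(3/2) = 3, so z₂ = (3/2) - (1/4)/3 = 17/12.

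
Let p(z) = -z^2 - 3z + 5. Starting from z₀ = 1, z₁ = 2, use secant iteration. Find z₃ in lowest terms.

44/37

p(1) = 1, p(2) = -5. z₂ = 2 - (-5)·(2 - 1)/((-5) - 1) = 7/6.
p(2) = -5, p(7/6) = 5/36. z₃ = (7/6) - (5/36)·((7/6) - 2)/((5/36) - (-5)) = 44/37.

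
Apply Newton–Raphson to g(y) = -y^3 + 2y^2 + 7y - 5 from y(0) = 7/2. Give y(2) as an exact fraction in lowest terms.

g'(y) = -3y^2 + 4y + 7.
g(7/2) = 9/8, g'(7/2) = -63/4, so y(1) = (7/2) - (9/8)/(-63/4) = 25/7.
g(25/7) = -15/343, g'(25/7) = -832/49, so y(2) = (25/7) - (-15/343)/(-832/49) = 20785/5824.

20785/5824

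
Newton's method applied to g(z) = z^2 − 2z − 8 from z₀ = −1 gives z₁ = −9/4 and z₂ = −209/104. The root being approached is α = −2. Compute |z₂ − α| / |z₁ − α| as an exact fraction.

1/26

z₁ − α = −9/4 − (−2) = −9/4 + 2 = −1/4, so |z₁ − α| = 1/4.
z₂ − α = −209/104 − (−2) = −209/104 + 2 = −1/104, so |z₂ − α| = 1/104.
Ratio = (1/104) / (1/4) = 1/26.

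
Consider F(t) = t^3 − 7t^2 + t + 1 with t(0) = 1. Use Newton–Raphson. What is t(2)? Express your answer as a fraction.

193/395

F'(t) = 3t^2 − 14t + 1.
F(1) = −4, F'(1) = −10, so t(1) = 1 − (−4)/(−10) = 3/5.
F(3/5) = −88/125, F'(3/5) = −158/25, so t(2) = (3/5) − (−88/125)/(−158/25) = 193/395.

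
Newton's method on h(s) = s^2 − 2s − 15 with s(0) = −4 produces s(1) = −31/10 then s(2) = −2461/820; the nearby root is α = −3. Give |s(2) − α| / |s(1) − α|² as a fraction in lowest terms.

s(1) − α = −31/10 − (−3) = −31/10 + 3 = −1/10, so |s(1) − α| = 1/10.
s(2) − α = −2461/820 − (−3) = −2461/820 + 3 = −1/820, so |s(2) − α| = 1/820.
|s(1) − α|² = 1/100.
Ratio = (1/820) / (1/100) = 5/41.

5/41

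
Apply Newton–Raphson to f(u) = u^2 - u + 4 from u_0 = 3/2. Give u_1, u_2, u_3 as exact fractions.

u_1 = -7/8, u_2 = 207/176, u_3 = -81055/41888

f'(u) = 2u - 1.
f(3/2) = 19/4, f'(3/2) = 2, so u_1 = (3/2) - (19/4)/2 = -7/8.
f(-7/8) = 361/64, f'(-7/8) = -11/4, so u_2 = (-7/8) - (361/64)/(-11/4) = 207/176.
f(207/176) = 130321/30976, f'(207/176) = 119/88, so u_3 = (207/176) - (130321/30976)/(119/88) = -81055/41888.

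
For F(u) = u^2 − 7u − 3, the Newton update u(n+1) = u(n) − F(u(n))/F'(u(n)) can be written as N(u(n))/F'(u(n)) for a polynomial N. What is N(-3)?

12

F'(u) = 2u − 7.
N(u) = u·F'(u) − F(u) = u·(2u − 7) − (u^2 − 7u − 3) = u^2 + 3.
N(-3) = 12.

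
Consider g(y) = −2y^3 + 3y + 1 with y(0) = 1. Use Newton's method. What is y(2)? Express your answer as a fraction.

g'(y) = −6y^2 + 3.
g(1) = 2, g'(1) = −3, so y(1) = 1 − 2/(−3) = 5/3.
g(5/3) = −88/27, g'(5/3) = −41/3, so y(2) = (5/3) − (−88/27)/(−41/3) = 527/369.

527/369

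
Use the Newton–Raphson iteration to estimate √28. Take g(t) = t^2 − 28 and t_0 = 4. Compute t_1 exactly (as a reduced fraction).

g'(t) = 2t.
g(4) = −12, g'(4) = 8, so t_1 = 4 − (−12)/8 = 11/2.

11/2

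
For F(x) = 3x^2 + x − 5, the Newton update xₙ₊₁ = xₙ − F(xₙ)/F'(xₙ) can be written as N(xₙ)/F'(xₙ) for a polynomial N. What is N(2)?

F'(x) = 6x + 1.
N(x) = x·F'(x) − F(x) = x·(6x + 1) − (3x^2 + x − 5) = 3x^2 + 5.
N(2) = 17.

17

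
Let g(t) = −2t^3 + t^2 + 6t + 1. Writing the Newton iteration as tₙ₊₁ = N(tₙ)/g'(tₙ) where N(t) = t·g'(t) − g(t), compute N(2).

−29

g'(t) = −6t^2 + 2t + 6.
N(t) = t·g'(t) − g(t) = t·(−6t^2 + 2t + 6) − (−2t^3 + t^2 + 6t + 1) = −4t^3 + t^2 − 1.
N(2) = −29.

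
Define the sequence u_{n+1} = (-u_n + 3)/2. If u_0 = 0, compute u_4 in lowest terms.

15/16

u_1 = (-0 + 3)/2 = 3/2.
u_2 = (-(3/2) + 3)/2 = 3/4.
u_3 = (-(3/4) + 3)/2 = 9/8.
u_4 = (-(9/8) + 3)/2 = 15/16.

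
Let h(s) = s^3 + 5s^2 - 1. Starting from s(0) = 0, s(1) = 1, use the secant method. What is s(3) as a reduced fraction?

h(0) = -1, h(1) = 5. s(2) = 1 - 5·(1 - 0)/(5 - (-1)) = 1/6.
h(1) = 5, h(1/6) = -185/216. s(3) = (1/6) - (-185/216)·((1/6) - 1)/((-185/216) - 5) = 73/253.

73/253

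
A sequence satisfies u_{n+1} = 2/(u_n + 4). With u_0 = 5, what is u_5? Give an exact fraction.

378/841

u_1 = 2/(5 + 4) = 2/9.
u_2 = 2/(2/9 + 4) = 9/19.
u_3 = 2/(9/19 + 4) = 38/85.
u_4 = 2/(38/85 + 4) = 85/189.
u_5 = 2/(85/189 + 4) = 378/841.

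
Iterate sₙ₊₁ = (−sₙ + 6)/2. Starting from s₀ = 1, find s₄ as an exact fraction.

s₁ = (−1 + 6)/2 = 5/2.
s₂ = (−(5/2) + 6)/2 = 7/4.
s₃ = (−(7/4) + 6)/2 = 17/8.
s₄ = (−(17/8) + 6)/2 = 31/16.

31/16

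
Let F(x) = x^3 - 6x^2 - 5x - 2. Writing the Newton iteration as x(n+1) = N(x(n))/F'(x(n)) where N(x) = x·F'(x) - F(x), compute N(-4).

-222

F'(x) = 3x^2 - 12x - 5.
N(x) = x·F'(x) - F(x) = x·(3x^2 - 12x - 5) - (x^3 - 6x^2 - 5x - 2) = 2x^3 - 6x^2 + 2.
N(-4) = -222.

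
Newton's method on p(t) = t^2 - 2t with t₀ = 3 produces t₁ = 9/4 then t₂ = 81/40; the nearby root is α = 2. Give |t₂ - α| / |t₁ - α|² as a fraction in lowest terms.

2/5

t₁ - α = 9/4 - 2 = 1/4, so |t₁ - α| = 1/4.
t₂ - α = 81/40 - 2 = 1/40, so |t₂ - α| = 1/40.
|t₁ - α|² = 1/16.
Ratio = (1/40) / (1/16) = 2/5.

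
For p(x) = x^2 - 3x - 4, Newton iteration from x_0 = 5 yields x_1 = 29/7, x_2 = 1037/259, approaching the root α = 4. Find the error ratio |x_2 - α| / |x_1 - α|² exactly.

7/37

x_1 - α = 29/7 - 4 = 1/7, so |x_1 - α| = 1/7.
x_2 - α = 1037/259 - 4 = 1/259, so |x_2 - α| = 1/259.
|x_1 - α|² = 1/49.
Ratio = (1/259) / (1/49) = 7/37.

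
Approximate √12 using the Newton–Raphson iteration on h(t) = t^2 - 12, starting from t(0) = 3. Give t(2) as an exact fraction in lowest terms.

h'(t) = 2t.
h(3) = -3, h'(3) = 6, so t(1) = 3 - (-3)/6 = 7/2.
h(7/2) = 1/4, h'(7/2) = 7, so t(2) = (7/2) - (1/4)/7 = 97/28.

97/28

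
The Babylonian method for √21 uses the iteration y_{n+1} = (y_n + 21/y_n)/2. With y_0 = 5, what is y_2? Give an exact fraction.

y_1 = (5 + 21/5)/2 = 23/5.
y_2 = (23/5 + 21/(23/5))/2 = 527/115.

527/115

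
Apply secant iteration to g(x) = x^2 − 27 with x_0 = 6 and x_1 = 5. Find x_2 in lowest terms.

57/11

g(6) = 9, g(5) = −2. x_2 = 5 − (−2)·(5 − 6)/((−2) − 9) = 57/11.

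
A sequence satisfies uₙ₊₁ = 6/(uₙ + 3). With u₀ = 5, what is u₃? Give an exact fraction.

30/23

u₁ = 6/(5 + 3) = 3/4.
u₂ = 6/(3/4 + 3) = 8/5.
u₃ = 6/(8/5 + 3) = 30/23.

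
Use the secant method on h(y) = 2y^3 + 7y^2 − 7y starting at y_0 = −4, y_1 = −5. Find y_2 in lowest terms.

−55/13

h(−4) = 12, h(−5) = −40. y_2 = (−5) − (−40)·((−5) − (−4))/((−40) − 12) = −55/13.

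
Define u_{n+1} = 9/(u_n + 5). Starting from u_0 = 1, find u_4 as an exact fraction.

747/532

u_1 = 9/(1 + 5) = 3/2.
u_2 = 9/(3/2 + 5) = 18/13.
u_3 = 9/(18/13 + 5) = 117/83.
u_4 = 9/(117/83 + 5) = 747/532.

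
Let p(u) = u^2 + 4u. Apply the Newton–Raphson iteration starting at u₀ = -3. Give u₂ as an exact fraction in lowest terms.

p'(u) = 2u + 4.
p(-3) = -3, p'(-3) = -2, so u₁ = (-3) - (-3)/(-2) = -9/2.
p(-9/2) = 9/4, p'(-9/2) = -5, so u₂ = (-9/2) - (9/4)/(-5) = -81/20.

-81/20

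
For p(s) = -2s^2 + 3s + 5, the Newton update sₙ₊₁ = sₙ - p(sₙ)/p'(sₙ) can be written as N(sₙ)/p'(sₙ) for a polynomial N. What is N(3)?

-23

p'(s) = -4s + 3.
N(s) = s·p'(s) - p(s) = s·(-4s + 3) - (-2s^2 + 3s + 5) = -2s^2 - 5.
N(3) = -23.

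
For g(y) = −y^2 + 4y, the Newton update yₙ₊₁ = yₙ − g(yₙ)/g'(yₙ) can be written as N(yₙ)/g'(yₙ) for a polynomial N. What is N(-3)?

g'(y) = −2y + 4.
N(y) = y·g'(y) − g(y) = y·(−2y + 4) − (−y^2 + 4y) = −y^2.
N(-3) = −9.

−9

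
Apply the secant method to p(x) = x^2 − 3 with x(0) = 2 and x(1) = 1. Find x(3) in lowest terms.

p(2) = 1, p(1) = −2. x(2) = 1 − (−2)·(1 − 2)/((−2) − 1) = 5/3.
p(1) = −2, p(5/3) = −2/9. x(3) = (5/3) − (−2/9)·((5/3) − 1)/((−2/9) − (−2)) = 7/4.

7/4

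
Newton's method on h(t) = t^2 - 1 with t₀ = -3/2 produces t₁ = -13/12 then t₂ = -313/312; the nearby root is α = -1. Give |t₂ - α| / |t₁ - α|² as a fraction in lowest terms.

t₁ - α = -13/12 - (-1) = -13/12 + 1 = -1/12, so |t₁ - α| = 1/12.
t₂ - α = -313/312 - (-1) = -313/312 + 1 = -1/312, so |t₂ - α| = 1/312.
|t₁ - α|² = 1/144.
Ratio = (1/312) / (1/144) = 6/13.

6/13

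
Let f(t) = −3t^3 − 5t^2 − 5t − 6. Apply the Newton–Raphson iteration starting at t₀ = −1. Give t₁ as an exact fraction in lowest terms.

−7/4

f'(t) = −9t^2 − 10t − 5.
f(−1) = −3, f'(−1) = −4, so t₁ = (−1) − (−3)/(−4) = −7/4.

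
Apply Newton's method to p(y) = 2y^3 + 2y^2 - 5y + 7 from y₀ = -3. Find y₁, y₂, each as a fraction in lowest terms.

y₁ = -97/37, y₂ = -1102999/434787

p'(y) = 6y^2 + 4y - 5.
p(-3) = -14, p'(-3) = 37, so y₁ = (-3) - (-14)/37 = -97/37.
p(-97/37) = -110544/50653, p'(-97/37) = 35253/1369, so y₂ = (-97/37) - (-110544/50653)/(35253/1369) = -1102999/434787.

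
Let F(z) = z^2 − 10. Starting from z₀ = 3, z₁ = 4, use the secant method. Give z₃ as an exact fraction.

79/25

F(3) = −1, F(4) = 6. z₂ = 4 − 6·(4 − 3)/(6 − (−1)) = 22/7.
F(4) = 6, F(22/7) = −6/49. z₃ = (22/7) − (−6/49)·((22/7) − 4)/((−6/49) − 6) = 79/25.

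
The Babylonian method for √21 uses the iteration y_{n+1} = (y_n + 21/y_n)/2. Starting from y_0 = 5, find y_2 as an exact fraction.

y_1 = (5 + 21/5)/2 = 23/5.
y_2 = (23/5 + 21/(23/5))/2 = 527/115.

527/115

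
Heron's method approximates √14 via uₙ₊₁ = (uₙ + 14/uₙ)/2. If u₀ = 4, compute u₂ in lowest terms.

u₁ = (4 + 14/4)/2 = 15/4.
u₂ = (15/4 + 14/(15/4))/2 = 449/120.

449/120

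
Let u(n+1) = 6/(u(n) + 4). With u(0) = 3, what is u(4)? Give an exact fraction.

267/229

u(1) = 6/(3 + 4) = 6/7.
u(2) = 6/(6/7 + 4) = 21/17.
u(3) = 6/(21/17 + 4) = 102/89.
u(4) = 6/(102/89 + 4) = 267/229.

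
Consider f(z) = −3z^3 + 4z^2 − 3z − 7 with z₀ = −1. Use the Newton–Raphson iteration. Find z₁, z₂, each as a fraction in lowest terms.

z₁ = −17/20, z₂ = −54299/65210

f'(z) = −9z^2 + 8z − 3.
f(−1) = 3, f'(−1) = −20, so z₁ = (−1) − 3/(−20) = −17/20.
f(−17/20) = 2259/8000, f'(−17/20) = −6521/400, so z₂ = (−17/20) − (2259/8000)/(−6521/400) = −54299/65210.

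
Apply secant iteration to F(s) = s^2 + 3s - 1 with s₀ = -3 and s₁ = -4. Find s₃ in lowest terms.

-56/17

F(-3) = -1, F(-4) = 3. s₂ = (-4) - 3·((-4) - (-3))/(3 - (-1)) = -13/4.
F(-4) = 3, F(-13/4) = -3/16. s₃ = (-13/4) - (-3/16)·((-13/4) - (-4))/((-3/16) - 3) = -56/17.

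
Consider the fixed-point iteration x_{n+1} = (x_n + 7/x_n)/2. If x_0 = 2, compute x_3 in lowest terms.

108497/41008

x_1 = (2 + 7/2)/2 = 11/4.
x_2 = (11/4 + 7/(11/4))/2 = 233/88.
x_3 = (233/88 + 7/(233/88))/2 = 108497/41008.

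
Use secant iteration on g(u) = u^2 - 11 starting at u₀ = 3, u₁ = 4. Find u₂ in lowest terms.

g(3) = -2, g(4) = 5. u₂ = 4 - 5·(4 - 3)/(5 - (-2)) = 23/7.

23/7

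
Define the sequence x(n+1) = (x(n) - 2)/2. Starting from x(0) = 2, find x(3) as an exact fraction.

x(1) = (2 - 2)/2 = 0.
x(2) = (0 - 2)/2 = -1.
x(3) = ((-1) - 2)/2 = -3/2.

-3/2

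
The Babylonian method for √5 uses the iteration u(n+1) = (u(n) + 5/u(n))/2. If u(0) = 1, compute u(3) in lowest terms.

47/21

u(1) = (1 + 5/1)/2 = 3.
u(2) = (3 + 5/3)/2 = 7/3.
u(3) = (7/3 + 5/(7/3))/2 = 47/21.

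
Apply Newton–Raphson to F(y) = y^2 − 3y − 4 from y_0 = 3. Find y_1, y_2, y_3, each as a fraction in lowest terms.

y_1 = 13/3, y_2 = 205/51, y_3 = 52429/13107

F'(y) = 2y − 3.
F(3) = −4, F'(3) = 3, so y_1 = 3 − (−4)/3 = 13/3.
F(13/3) = 16/9, F'(13/3) = 17/3, so y_2 = (13/3) − (16/9)/(17/3) = 205/51.
F(205/51) = 256/2601, F'(205/51) = 257/51, so y_3 = (205/51) − (256/2601)/(257/51) = 52429/13107.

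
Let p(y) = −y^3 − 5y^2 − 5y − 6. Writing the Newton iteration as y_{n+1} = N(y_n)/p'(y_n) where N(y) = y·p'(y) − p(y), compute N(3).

p'(y) = −3y^2 − 10y − 5.
N(y) = y·p'(y) − p(y) = y·(−3y^2 − 10y − 5) − (−y^3 − 5y^2 − 5y − 6) = −2y^3 − 5y^2 + 6.
N(3) = −93.

−93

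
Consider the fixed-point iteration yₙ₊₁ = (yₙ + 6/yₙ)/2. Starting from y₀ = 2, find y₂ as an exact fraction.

y₁ = (2 + 6/2)/2 = 5/2.
y₂ = (5/2 + 6/(5/2))/2 = 49/20.

49/20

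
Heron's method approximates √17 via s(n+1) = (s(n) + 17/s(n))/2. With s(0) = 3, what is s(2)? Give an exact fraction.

161/39

s(1) = (3 + 17/3)/2 = 13/3.
s(2) = (13/3 + 17/(13/3))/2 = 161/39.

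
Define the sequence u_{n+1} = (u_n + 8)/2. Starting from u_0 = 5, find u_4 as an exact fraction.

u_1 = (5 + 8)/2 = 13/2.
u_2 = ((13/2) + 8)/2 = 29/4.
u_3 = ((29/4) + 8)/2 = 61/8.
u_4 = ((61/8) + 8)/2 = 125/16.

125/16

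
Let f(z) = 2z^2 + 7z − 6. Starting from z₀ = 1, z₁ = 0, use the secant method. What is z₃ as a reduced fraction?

f(1) = 3, f(0) = −6. z₂ = 0 − (−6)·(0 − 1)/((−6) − 3) = 2/3.
f(0) = −6, f(2/3) = −4/9. z₃ = (2/3) − (−4/9)·((2/3) − 0)/((−4/9) − (−6)) = 18/25.

18/25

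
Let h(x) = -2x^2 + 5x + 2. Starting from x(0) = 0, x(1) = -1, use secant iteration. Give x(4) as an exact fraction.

-814/2319

h(0) = 2, h(-1) = -5. x(2) = (-1) - (-5)·((-1) - 0)/((-5) - 2) = -2/7.
h(-1) = -5, h(-2/7) = 20/49. x(3) = (-2/7) - (20/49)·((-2/7) - (-1))/((20/49) - (-5)) = -18/53.
h(-2/7) = 20/49, h(-18/53) = 200/2809. x(4) = (-18/53) - (200/2809)·((-18/53) - (-2/7))/((200/2809) - (20/49)) = -814/2319.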